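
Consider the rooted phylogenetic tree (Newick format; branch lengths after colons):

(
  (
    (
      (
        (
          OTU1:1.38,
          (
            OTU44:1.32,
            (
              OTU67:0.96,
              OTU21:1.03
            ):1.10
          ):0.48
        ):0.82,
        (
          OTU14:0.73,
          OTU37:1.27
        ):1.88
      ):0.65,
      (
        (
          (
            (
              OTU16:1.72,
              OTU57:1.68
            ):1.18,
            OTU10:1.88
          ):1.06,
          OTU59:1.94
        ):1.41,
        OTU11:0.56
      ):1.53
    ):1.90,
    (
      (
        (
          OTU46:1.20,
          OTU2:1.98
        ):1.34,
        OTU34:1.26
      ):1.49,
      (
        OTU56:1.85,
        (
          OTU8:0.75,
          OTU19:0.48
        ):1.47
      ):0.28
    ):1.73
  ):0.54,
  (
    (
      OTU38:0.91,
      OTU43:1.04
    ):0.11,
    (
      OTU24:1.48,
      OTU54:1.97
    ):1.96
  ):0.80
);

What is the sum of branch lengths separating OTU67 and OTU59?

8.89

The path runs OTU67 → … → MRCA → … → OTU59; the MRCA is the node subtending (((OTU1,(OTU44,(OTU67,OTU21))),(OTU14,OTU37)),((((OTU16,OTU57),OTU10),OTU59),OTU11)).
Branch lengths along that path: 0.96 + 1.10 + 0.48 + 0.82 + 0.65 + 1.53 + 1.41 + 1.94 = 8.89.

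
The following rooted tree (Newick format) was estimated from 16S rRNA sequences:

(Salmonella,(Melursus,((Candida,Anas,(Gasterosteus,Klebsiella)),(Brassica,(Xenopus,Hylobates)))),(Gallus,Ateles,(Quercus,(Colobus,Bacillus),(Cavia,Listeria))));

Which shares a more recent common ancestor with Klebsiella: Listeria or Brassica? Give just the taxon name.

Brassica

The MRCA of Klebsiella and Brassica subtends ((Candida,Anas,(Gasterosteus,Klebsiella)),(Brassica,(Xenopus,Hylobates))) (7 taxa).
The MRCA of Klebsiella and Listeria is the root, subtending the entire tree (16 taxa).
The first is nested inside the second, so Klebsiella shares a more recent common ancestor with Brassica.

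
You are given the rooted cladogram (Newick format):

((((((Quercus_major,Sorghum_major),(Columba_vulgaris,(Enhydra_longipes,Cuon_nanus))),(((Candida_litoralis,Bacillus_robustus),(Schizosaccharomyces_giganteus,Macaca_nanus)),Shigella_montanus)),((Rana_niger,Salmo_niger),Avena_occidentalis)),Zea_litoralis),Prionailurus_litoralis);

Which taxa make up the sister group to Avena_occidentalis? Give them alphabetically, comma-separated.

Rana_niger, Salmo_niger

Avena_occidentalis attaches to the tree at the node subtending ((Rana_niger,Salmo_niger),Avena_occidentalis).
The other lineage descending from that same node — the sister group — is (Rana_niger,Salmo_niger); its 2 tips in alphabetical order are the answer.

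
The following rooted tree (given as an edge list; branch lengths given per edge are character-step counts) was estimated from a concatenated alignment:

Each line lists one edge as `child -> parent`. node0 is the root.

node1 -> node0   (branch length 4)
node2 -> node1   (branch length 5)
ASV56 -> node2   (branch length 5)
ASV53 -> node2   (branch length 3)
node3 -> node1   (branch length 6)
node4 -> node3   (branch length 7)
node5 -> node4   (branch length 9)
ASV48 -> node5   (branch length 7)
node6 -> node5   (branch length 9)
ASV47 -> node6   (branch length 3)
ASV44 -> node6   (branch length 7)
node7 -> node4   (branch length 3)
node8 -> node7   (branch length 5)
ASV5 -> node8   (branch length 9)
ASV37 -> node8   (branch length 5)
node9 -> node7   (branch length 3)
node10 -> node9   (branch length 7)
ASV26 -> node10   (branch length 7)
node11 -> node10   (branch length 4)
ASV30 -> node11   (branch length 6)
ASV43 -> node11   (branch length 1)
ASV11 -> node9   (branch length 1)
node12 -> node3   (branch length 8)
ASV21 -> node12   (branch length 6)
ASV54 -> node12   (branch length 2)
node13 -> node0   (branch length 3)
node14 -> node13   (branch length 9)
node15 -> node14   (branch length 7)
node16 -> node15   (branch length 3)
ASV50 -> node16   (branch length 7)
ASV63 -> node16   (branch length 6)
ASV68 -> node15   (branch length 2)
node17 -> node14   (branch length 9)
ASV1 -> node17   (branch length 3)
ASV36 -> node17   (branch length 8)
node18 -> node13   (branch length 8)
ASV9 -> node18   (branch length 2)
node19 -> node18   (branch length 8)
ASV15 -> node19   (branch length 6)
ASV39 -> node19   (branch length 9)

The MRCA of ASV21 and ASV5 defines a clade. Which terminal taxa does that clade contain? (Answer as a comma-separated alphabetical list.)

Tracing ASV21: it sits inside (ASV21,ASV54).
Tracing ASV5: it sits inside (ASV5,ASV37).
The smallest clade enclosing both is (((ASV48,(ASV47,ASV44)),((ASV5,ASV37),((ASV26,(ASV30,ASV43)),ASV11))),(ASV21,ASV54)); the answer is its 11 terminal taxa in alphabetical order.

ASV11, ASV21, ASV26, ASV30, ASV37, ASV43, ASV44, ASV47, ASV48, ASV5, ASV54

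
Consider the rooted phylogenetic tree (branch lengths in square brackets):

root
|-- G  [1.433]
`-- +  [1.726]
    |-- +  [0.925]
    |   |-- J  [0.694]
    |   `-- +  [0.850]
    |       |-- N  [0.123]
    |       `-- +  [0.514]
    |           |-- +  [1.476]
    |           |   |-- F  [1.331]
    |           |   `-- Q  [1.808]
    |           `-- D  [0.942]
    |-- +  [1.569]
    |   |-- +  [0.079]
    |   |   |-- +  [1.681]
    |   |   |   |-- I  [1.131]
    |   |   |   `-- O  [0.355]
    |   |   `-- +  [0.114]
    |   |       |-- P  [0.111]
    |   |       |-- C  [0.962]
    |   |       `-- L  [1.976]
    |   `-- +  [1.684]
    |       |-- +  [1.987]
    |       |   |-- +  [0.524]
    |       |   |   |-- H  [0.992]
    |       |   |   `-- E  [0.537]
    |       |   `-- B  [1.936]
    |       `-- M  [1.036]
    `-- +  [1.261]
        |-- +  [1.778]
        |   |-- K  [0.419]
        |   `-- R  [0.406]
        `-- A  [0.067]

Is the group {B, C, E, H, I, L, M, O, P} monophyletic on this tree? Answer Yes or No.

Yes

The most recent common ancestor of these taxa subtends (((I,O),(P,C,L)),(((H,E),B),M)).
That clade has exactly 9 tips — every listed taxon and nothing else — so the group is monophyletic.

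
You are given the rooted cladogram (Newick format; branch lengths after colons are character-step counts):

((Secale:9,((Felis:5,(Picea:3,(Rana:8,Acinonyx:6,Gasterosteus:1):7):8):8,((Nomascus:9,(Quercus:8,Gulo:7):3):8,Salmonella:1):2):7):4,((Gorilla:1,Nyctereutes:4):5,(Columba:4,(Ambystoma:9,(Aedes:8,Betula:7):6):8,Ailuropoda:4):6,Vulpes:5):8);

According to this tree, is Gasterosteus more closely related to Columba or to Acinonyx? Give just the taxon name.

The MRCA of Gasterosteus and Acinonyx subtends (Rana,Acinonyx,Gasterosteus) (3 taxa).
The MRCA of Gasterosteus and Columba is the root, subtending the entire tree (18 taxa).
The first is nested inside the second, so Gasterosteus shares a more recent common ancestor with Acinonyx.

Acinonyx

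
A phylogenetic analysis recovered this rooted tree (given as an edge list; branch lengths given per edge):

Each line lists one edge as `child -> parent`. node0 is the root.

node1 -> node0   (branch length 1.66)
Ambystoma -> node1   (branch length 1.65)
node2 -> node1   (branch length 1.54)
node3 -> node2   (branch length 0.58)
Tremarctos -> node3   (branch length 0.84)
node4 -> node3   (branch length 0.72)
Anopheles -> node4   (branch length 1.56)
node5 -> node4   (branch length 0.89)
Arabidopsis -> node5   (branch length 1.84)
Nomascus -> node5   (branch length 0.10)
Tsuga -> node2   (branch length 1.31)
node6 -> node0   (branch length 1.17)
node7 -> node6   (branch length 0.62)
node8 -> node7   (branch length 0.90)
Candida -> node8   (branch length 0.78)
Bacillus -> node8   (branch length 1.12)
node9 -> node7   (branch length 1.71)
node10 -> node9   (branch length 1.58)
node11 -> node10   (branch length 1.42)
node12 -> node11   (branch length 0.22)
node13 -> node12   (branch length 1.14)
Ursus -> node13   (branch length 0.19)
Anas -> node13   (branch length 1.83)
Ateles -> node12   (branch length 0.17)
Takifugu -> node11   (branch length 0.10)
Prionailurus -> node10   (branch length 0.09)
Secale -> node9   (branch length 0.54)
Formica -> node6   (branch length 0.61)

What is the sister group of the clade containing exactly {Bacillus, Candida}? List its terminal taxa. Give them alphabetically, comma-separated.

Anas, Ateles, Prionailurus, Secale, Takifugu, Ursus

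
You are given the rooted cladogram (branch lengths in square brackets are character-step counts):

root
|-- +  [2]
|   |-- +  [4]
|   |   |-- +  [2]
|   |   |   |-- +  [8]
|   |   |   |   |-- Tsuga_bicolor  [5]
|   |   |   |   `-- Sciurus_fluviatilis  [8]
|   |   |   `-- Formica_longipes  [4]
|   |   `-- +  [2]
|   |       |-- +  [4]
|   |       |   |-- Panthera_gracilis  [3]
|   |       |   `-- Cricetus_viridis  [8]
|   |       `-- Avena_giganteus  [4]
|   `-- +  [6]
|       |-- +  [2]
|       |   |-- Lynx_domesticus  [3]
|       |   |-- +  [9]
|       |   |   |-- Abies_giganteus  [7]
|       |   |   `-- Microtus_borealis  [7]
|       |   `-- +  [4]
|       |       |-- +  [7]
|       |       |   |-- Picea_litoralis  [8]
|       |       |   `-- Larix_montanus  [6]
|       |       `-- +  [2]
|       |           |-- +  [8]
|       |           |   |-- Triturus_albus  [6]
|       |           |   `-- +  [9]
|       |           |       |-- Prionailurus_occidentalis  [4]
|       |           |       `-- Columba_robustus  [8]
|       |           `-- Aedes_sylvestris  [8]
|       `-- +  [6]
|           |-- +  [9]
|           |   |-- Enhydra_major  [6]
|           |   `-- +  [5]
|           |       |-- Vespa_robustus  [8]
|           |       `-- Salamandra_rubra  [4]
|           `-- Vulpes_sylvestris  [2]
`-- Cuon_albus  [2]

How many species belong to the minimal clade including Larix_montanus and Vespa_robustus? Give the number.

13

The MRCA of Larix_montanus and Vespa_robustus is the node subtending ((Lynx_domesticus,(Abies_giganteus,Microtus_borealis),((Picea_litoralis,Larix_montanus),((Triturus_albus,(Prionailurus_occidentalis,Columba_robustus)),Aedes_sylvestris))),((Enhydra_major,(Vespa_robustus,Salamandra_rubra)),Vulpes_sylvestris)).
That clade contains 13 terminal taxa: Abies_giganteus, Aedes_sylvestris, Columba_robustus, Enhydra_major, Larix_montanus, Lynx_domesticus, Microtus_borealis, Picea_litoralis, Prionailurus_occidentalis, Salamandra_rubra, Triturus_albus, Vespa_robustus, Vulpes_sylvestris.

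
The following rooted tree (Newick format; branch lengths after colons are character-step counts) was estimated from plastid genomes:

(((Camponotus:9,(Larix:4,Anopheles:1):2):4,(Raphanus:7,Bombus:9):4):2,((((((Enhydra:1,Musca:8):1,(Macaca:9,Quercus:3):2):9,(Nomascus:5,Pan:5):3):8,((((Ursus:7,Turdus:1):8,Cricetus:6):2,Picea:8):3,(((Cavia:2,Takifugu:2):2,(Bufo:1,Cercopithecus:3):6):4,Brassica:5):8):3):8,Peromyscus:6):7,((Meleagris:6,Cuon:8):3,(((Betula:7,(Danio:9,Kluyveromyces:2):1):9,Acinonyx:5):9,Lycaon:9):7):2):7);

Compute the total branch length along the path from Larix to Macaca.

The path runs Larix → … → MRCA → … → Macaca; the MRCA is the root of the tree.
Branch lengths along that path: 4 + 2 + 4 + 2 + 7 + 7 + 8 + 8 + 9 + 2 + 9 = 62.

62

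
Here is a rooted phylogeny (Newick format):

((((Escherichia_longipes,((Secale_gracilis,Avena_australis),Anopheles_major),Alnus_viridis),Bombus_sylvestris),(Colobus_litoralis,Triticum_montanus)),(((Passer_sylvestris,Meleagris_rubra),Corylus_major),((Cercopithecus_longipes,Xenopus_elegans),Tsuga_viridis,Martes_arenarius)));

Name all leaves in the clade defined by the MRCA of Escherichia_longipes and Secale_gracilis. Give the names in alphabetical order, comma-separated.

Tracing Escherichia_longipes: it sits inside (Escherichia_longipes,((Secale_gracilis,Avena_australis),Anopheles_major),Alnus_viridis).
Tracing Secale_gracilis: it sits inside (Secale_gracilis,Avena_australis).
The smallest clade enclosing both is (Escherichia_longipes,((Secale_gracilis,Avena_australis),Anopheles_major),Alnus_viridis); the answer is its 5 terminal taxa in alphabetical order.

Alnus_viridis, Anopheles_major, Avena_australis, Escherichia_longipes, Secale_gracilis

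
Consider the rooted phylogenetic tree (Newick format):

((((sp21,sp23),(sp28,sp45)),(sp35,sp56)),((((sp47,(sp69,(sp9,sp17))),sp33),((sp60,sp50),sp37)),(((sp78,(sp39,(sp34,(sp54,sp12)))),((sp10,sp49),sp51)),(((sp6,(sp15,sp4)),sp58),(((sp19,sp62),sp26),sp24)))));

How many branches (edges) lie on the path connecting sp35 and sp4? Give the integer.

10

The MRCA of sp35 and sp4 is the root of the tree.
From sp35 up to that node: 3 branches. From sp4 up to the same node: 7 branches. Total: 3 + 7 = 10.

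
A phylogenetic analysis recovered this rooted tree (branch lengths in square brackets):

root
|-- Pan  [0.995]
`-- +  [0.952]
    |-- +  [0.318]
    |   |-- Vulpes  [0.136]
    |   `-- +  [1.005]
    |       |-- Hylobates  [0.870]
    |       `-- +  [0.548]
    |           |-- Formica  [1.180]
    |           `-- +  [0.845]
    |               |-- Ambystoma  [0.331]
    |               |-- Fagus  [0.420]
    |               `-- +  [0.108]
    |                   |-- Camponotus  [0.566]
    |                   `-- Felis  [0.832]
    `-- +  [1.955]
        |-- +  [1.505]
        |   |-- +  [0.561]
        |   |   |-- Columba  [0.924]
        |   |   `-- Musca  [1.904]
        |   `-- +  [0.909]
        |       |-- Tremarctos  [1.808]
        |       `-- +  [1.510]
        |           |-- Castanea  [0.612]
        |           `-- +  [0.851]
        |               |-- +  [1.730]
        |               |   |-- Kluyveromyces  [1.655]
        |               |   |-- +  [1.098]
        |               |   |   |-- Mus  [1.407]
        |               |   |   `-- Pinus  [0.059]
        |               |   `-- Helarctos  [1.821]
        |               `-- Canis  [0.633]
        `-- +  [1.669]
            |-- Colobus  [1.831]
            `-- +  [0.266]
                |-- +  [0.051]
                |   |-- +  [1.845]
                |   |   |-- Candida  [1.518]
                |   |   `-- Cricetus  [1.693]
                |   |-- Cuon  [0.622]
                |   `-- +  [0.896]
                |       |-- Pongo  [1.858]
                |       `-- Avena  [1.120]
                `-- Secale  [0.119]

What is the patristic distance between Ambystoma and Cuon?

7.610

The path runs Ambystoma → … → MRCA → … → Cuon; the MRCA is the node subtending ((Vulpes,(Hylobates,(Formica,(Ambystoma,Fagus,(Camponotus,Felis))))),(((Columba,Musca),(Tremarctos,(Castanea,((Kluyveromyces,(Mus,Pinus),Helarctos),Canis)))),(Colobus,(((Candida,Cricetus),Cuon,(Pongo,Avena)),Secale)))).
Branch lengths along that path: 0.331 + 0.845 + 0.548 + 1.005 + 0.318 + 1.955 + 1.669 + 0.266 + 0.051 + 0.622 = 7.610.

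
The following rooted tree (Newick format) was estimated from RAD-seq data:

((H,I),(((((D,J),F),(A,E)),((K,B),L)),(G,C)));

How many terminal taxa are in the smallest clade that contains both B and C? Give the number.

10

The MRCA of B and C is the node subtending (((((D,J),F),(A,E)),((K,B),L)),(G,C)).
That clade contains 10 terminal taxa: A, B, C, D, E, F, G, J, K, L.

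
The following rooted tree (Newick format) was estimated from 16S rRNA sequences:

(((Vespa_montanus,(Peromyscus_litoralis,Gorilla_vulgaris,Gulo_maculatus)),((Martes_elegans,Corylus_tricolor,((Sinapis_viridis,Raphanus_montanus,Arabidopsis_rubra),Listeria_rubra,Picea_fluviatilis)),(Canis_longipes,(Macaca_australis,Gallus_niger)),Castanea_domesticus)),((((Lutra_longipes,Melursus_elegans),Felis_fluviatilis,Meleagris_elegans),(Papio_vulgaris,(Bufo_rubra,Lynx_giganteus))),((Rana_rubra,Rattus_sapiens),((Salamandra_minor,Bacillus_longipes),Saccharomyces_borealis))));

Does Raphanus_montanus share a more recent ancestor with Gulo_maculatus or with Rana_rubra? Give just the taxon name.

The MRCA of Raphanus_montanus and Gulo_maculatus subtends ((Vespa_montanus,(Peromyscus_litoralis,Gorilla_vulgaris,Gulo_maculatus)),((Martes_elegans,Corylus_tricolor,((Sinapis_viridis,Raphanus_montanus,Arabidopsis_rubra),Listeria_rubra,Picea_fluviatilis)),(Canis_longipes,(Macaca_australis,Gallus_niger)),Castanea_domesticus)) (15 taxa).
The MRCA of Raphanus_montanus and Rana_rubra is the root, subtending the entire tree (27 taxa).
The first is nested inside the second, so Raphanus_montanus shares a more recent common ancestor with Gulo_maculatus.

Gulo_maculatus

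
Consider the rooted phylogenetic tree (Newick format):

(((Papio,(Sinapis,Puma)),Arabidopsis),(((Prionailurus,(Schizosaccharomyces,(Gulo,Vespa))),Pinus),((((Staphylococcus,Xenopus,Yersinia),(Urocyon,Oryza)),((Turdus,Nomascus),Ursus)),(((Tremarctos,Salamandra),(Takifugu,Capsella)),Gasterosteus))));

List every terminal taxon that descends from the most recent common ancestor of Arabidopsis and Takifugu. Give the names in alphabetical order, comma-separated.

Tracing Arabidopsis: it sits inside ((Papio,(Sinapis,Puma)),Arabidopsis).
Tracing Takifugu: it sits inside (Takifugu,Capsella).
The smallest clade enclosing both is the whole tree (their MRCA is the root), so the answer is all 22 tips in alphabetical order.

Arabidopsis, Capsella, Gasterosteus, Gulo, Nomascus, Oryza, Papio, Pinus, Prionailurus, Puma, Salamandra, Schizosaccharomyces, Sinapis, Staphylococcus, Takifugu, Tremarctos, Turdus, Urocyon, Ursus, Vespa, Xenopus, Yersinia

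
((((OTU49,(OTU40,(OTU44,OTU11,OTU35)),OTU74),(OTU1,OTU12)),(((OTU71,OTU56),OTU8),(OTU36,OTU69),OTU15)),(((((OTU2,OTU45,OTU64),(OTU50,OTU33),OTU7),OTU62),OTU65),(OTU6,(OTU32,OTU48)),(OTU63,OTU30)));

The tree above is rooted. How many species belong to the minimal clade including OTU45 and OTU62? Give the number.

7

The MRCA of OTU45 and OTU62 is the node subtending (((OTU2,OTU45,OTU64),(OTU50,OTU33),OTU7),OTU62).
That clade contains 7 terminal taxa: OTU2, OTU33, OTU45, OTU50, OTU62, OTU64, OTU7.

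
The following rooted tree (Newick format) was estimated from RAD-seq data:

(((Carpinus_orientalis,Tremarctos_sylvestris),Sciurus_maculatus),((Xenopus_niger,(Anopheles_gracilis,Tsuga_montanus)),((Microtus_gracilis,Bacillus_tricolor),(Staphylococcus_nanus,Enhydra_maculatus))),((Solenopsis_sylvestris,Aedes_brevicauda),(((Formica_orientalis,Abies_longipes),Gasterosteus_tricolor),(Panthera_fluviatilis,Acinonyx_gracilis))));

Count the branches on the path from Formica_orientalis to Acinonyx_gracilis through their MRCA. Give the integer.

5

The MRCA of Formica_orientalis and Acinonyx_gracilis is the node subtending (((Formica_orientalis,Abies_longipes),Gasterosteus_tricolor),(Panthera_fluviatilis,Acinonyx_gracilis)).
From Formica_orientalis up to that node: 3 branches. From Acinonyx_gracilis up to the same node: 2 branches. Total: 3 + 2 = 5.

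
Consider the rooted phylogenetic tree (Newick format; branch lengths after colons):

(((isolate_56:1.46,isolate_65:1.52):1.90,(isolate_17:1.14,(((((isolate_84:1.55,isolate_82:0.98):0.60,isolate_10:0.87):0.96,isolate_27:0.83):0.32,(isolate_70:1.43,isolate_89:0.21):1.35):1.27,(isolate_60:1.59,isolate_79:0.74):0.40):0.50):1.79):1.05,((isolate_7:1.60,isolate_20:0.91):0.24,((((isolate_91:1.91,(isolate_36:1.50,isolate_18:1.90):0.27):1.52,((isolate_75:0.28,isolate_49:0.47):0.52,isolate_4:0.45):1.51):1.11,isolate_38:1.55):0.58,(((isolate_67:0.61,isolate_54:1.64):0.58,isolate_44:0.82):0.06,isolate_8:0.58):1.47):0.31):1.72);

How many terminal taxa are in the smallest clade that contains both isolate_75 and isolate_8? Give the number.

The MRCA of isolate_75 and isolate_8 is the node subtending ((((isolate_91,(isolate_36,isolate_18)),((isolate_75,isolate_49),isolate_4)),isolate_38),(((isolate_67,isolate_54),isolate_44),isolate_8)).
That clade contains 11 terminal taxa: isolate_18, isolate_36, isolate_38, isolate_4, isolate_44, isolate_49, isolate_54, isolate_67, isolate_75, isolate_8, isolate_91.

11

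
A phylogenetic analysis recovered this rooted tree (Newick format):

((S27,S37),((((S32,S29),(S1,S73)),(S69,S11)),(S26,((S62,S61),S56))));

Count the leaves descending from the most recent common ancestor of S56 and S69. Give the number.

10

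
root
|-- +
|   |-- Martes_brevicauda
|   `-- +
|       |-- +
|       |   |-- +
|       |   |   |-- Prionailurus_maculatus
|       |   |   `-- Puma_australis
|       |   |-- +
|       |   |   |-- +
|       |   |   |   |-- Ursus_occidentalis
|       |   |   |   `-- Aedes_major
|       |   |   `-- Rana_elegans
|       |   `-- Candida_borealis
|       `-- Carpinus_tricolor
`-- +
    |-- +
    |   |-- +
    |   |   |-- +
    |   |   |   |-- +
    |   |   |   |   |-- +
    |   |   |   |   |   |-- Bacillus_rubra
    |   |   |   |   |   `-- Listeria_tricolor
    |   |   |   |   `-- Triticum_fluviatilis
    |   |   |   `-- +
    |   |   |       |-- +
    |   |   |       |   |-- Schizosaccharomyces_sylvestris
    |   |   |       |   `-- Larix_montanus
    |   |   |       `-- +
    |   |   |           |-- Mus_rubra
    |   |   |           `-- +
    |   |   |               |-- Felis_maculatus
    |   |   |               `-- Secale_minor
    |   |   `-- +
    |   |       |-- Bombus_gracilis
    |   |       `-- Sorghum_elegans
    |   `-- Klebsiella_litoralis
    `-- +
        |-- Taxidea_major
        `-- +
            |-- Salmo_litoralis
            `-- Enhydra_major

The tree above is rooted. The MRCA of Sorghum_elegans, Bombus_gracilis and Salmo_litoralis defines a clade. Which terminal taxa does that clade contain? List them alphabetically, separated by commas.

Bacillus_rubra, Bombus_gracilis, Enhydra_major, Felis_maculatus, Klebsiella_litoralis, Larix_montanus, Listeria_tricolor, Mus_rubra, Salmo_litoralis, Schizosaccharomyces_sylvestris, Secale_minor, Sorghum_elegans, Taxidea_major, Triticum_fluviatilis

Tracing Sorghum_elegans: it sits inside (Bombus_gracilis,Sorghum_elegans).
Tracing Bombus_gracilis: it sits inside (Bombus_gracilis,Sorghum_elegans).
Tracing Salmo_litoralis: it sits inside (Salmo_litoralis,Enhydra_major).
The smallest clade enclosing all 3 is ((((((Bacillus_rubra,Listeria_tricolor),Triticum_fluviatilis),((Schizosaccharomyces_sylvestris,Larix_montanus),(Mus_rubra,(Felis_maculatus,Secale_minor)))),(Bombus_gracilis,Sorghum_elegans)),Klebsiella_litoralis),(Taxidea_major,(Salmo_litoralis,Enhydra_major))); the answer is its 14 terminal taxa in alphabetical order.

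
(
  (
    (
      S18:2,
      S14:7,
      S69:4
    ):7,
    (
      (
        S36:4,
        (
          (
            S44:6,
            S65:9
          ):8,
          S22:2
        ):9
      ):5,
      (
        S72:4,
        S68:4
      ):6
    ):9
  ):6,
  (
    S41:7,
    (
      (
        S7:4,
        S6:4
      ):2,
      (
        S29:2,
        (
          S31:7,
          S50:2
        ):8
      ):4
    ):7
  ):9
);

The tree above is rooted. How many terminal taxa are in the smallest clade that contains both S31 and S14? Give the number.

15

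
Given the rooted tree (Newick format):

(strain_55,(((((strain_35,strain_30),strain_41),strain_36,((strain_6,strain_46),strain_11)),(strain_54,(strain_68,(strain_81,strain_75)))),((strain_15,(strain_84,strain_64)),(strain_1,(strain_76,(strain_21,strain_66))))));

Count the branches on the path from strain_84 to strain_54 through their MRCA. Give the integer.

The MRCA of strain_84 and strain_54 is the node subtending (((((strain_35,strain_30),strain_41),strain_36,((strain_6,strain_46),strain_11)),(strain_54,(strain_68,(strain_81,strain_75)))),((strain_15,(strain_84,strain_64)),(strain_1,(strain_76,(strain_21,strain_66))))).
From strain_84 up to that node: 4 branches. From strain_54 up to the same node: 3 branches. Total: 4 + 3 = 7.

7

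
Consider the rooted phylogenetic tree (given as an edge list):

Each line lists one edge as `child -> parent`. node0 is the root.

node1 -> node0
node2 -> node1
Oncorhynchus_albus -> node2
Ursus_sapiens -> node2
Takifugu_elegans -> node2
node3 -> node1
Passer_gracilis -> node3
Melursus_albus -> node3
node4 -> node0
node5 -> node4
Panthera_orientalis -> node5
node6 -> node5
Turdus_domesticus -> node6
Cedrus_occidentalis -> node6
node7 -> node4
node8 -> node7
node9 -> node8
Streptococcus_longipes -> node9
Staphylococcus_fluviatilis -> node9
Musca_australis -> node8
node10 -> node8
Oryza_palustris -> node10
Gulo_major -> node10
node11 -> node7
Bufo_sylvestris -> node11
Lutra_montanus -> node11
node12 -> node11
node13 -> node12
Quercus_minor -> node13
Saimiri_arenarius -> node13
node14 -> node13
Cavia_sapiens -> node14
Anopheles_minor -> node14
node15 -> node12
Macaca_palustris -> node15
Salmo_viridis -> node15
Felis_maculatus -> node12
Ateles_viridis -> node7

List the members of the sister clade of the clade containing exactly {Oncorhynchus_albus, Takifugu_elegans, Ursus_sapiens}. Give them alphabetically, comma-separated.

The clade containing exactly {Oncorhynchus_albus, Takifugu_elegans, Ursus_sapiens} attaches to the tree at the node subtending ((Oncorhynchus_albus,Ursus_sapiens,Takifugu_elegans),(Passer_gracilis,Melursus_albus)).
The other lineage descending from that same node — the sister group — is (Passer_gracilis,Melursus_albus); its 2 tips in alphabetical order are the answer.

Melursus_albus, Passer_gracilis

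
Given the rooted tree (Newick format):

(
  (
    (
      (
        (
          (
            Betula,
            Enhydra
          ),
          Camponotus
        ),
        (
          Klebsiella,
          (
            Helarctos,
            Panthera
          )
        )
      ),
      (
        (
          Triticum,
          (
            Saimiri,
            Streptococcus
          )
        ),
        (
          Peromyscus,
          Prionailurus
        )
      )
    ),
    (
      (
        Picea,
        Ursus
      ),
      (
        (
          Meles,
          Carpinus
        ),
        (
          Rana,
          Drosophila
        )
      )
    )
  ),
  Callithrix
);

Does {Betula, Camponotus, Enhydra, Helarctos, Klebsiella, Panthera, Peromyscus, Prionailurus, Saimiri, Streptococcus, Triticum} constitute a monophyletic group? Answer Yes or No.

Yes

The most recent common ancestor of these taxa subtends ((((Betula,Enhydra),Camponotus),(Klebsiella,(Helarctos,Panthera))),((Triticum,(Saimiri,Streptococcus)),(Peromyscus,Prionailurus))).
That clade has exactly 11 tips — every listed taxon and nothing else — so the group is monophyletic.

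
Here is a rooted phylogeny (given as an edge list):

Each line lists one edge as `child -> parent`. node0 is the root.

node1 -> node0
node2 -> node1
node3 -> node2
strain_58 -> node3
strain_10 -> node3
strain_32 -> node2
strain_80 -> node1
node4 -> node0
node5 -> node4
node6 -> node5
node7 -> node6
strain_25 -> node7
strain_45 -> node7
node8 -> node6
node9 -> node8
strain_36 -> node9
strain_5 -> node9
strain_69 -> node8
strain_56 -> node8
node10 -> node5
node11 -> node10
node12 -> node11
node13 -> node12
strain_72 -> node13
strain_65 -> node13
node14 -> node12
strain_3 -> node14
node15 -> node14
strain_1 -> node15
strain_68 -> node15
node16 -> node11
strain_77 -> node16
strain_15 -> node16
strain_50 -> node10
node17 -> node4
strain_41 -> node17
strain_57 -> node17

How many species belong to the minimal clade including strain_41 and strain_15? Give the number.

The MRCA of strain_41 and strain_15 is the node subtending ((((strain_25,strain_45),((strain_36,strain_5),strain_69,strain_56)),((((strain_72,strain_65),(strain_3,(strain_1,strain_68))),(strain_77,strain_15)),strain_50)),(strain_41,strain_57)).
That clade contains 16 terminal taxa: strain_1, strain_15, strain_25, strain_3, strain_36, strain_41, strain_45, strain_5, strain_50, strain_56, strain_57, strain_65, strain_68, strain_69, strain_72, strain_77.

16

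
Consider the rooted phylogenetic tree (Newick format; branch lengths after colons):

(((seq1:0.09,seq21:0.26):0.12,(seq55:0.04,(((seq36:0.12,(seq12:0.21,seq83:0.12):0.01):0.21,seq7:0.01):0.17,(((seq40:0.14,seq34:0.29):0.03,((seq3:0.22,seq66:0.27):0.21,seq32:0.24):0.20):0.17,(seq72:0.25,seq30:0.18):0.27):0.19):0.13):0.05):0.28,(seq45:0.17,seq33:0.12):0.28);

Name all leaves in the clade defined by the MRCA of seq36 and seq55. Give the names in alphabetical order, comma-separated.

seq12, seq3, seq30, seq32, seq34, seq36, seq40, seq55, seq66, seq7, seq72, seq83

Tracing seq36: it sits inside (seq36,(seq12,seq83)).
Tracing seq55: it sits inside (seq55,(((seq36,(seq12,seq83)),seq7),(((seq40,seq34),((seq3,seq66),seq32)),(seq72,seq30)))).
The smallest clade enclosing both is (seq55,(((seq36,(seq12,seq83)),seq7),(((seq40,seq34),((seq3,seq66),seq32)),(seq72,seq30)))); the answer is its 12 terminal taxa in alphabetical order.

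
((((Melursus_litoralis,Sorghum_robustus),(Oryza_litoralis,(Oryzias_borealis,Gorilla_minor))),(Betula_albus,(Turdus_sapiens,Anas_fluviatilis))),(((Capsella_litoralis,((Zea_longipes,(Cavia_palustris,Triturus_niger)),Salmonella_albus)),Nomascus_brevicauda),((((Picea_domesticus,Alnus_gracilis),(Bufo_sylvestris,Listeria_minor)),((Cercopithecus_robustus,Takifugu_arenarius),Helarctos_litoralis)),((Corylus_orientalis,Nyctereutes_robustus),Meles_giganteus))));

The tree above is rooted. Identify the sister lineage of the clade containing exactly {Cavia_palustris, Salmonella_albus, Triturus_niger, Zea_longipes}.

Capsella_litoralis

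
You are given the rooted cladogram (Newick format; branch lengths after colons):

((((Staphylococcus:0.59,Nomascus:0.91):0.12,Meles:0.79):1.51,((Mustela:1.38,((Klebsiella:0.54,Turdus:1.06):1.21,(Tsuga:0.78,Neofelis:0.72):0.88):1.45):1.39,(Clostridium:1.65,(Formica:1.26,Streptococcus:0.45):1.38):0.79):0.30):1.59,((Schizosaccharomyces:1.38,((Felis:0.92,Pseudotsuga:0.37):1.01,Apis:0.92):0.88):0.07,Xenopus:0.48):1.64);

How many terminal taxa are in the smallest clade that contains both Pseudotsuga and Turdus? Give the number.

16

The MRCA of Pseudotsuga and Turdus is the root, so the clade is the entire tree.
That clade contains 16 terminal taxa: Apis, Clostridium, Felis, Formica, Klebsiella, Meles, Mustela, Neofelis, Nomascus, Pseudotsuga, Schizosaccharomyces, Staphylococcus, Streptococcus, Tsuga, Turdus, Xenopus.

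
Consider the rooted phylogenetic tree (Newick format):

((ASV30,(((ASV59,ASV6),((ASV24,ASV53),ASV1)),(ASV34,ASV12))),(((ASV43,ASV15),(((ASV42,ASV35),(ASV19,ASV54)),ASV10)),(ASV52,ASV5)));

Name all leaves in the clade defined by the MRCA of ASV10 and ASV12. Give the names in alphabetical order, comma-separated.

ASV1, ASV10, ASV12, ASV15, ASV19, ASV24, ASV30, ASV34, ASV35, ASV42, ASV43, ASV5, ASV52, ASV53, ASV54, ASV59, ASV6

Tracing ASV10: it sits inside (((ASV42,ASV35),(ASV19,ASV54)),ASV10).
Tracing ASV12: it sits inside (ASV34,ASV12).
The smallest clade enclosing both is the whole tree (their MRCA is the root), so the answer is all 17 tips in alphabetical order.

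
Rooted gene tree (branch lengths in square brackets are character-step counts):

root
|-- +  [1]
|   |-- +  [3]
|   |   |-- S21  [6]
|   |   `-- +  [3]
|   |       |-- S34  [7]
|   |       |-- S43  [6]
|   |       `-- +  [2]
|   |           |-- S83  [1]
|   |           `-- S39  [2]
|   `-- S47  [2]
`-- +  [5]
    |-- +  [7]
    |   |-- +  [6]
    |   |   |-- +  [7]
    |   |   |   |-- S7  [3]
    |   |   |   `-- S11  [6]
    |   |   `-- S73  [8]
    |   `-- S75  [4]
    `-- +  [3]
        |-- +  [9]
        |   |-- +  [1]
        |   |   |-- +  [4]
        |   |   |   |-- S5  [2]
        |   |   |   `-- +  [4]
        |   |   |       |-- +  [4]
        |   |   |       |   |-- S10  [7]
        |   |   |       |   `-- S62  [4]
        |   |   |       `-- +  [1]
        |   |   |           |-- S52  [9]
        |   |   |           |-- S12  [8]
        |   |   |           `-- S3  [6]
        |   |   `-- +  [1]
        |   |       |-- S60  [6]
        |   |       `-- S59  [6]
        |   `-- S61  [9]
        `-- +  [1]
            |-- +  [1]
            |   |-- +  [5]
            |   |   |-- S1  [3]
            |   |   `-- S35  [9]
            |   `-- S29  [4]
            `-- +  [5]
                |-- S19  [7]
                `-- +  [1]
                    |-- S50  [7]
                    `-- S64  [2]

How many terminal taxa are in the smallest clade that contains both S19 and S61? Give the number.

15

The MRCA of S19 and S61 is the node subtending ((((S5,((S10,S62),(S52,S12,S3))),(S60,S59)),S61),(((S1,S35),S29),(S19,(S50,S64)))).
That clade contains 15 terminal taxa: S1, S10, S12, S19, S29, S3, S35, S5, S50, S52, S59, S60, S61, S62, S64.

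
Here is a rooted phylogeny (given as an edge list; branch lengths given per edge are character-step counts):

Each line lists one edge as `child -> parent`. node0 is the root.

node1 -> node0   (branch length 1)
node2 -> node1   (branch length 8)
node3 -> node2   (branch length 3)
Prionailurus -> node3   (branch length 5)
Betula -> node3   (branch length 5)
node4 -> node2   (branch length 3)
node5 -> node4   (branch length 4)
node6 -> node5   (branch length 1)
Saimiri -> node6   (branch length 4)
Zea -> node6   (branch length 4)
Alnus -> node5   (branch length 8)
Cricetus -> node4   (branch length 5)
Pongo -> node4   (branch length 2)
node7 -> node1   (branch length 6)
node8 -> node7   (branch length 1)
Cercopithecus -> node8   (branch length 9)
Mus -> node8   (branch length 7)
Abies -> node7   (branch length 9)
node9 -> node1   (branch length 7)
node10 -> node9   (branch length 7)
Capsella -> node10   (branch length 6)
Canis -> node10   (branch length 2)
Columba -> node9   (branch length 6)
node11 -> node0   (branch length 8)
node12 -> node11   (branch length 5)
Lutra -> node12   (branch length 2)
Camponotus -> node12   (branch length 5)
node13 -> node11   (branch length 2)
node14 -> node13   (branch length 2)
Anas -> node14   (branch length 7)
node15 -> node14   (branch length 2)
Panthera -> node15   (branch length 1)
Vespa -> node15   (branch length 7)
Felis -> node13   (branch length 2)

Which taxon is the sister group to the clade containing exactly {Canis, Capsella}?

Columba

The clade containing exactly {Canis, Capsella} attaches to the tree at the node subtending ((Capsella,Canis),Columba).
The other lineage descending from that same node — the sister group — is the single tip Columba.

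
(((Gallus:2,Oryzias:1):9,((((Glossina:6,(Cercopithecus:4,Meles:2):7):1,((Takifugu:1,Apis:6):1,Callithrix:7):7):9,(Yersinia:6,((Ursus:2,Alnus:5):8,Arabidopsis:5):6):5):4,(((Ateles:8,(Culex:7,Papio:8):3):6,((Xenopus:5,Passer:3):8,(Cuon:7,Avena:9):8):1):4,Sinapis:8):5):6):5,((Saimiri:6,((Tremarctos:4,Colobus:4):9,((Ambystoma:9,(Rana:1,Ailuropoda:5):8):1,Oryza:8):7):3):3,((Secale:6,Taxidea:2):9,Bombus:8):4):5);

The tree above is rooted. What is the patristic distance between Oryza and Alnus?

65

The path runs Oryza → … → MRCA → … → Alnus; the MRCA is the root of the tree.
Branch lengths along that path: 8 + 7 + 3 + 3 + 5 + 5 + 6 + 4 + 5 + 6 + 8 + 5 = 65.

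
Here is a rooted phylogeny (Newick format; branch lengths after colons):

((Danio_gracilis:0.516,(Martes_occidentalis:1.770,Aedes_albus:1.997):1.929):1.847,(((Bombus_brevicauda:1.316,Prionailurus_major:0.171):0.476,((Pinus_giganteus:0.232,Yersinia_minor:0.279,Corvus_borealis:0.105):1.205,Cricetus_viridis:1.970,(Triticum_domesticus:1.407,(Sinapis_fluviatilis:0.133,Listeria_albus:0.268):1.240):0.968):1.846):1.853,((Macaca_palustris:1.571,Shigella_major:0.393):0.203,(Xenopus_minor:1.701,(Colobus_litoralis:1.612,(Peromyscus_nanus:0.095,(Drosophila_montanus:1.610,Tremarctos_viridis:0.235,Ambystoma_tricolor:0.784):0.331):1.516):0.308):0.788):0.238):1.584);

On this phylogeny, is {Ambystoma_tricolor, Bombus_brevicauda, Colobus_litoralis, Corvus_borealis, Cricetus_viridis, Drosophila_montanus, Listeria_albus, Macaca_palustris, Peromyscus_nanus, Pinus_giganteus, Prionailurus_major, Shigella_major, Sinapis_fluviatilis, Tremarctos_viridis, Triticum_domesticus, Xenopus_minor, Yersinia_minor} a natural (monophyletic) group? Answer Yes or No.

The most recent common ancestor of these taxa subtends (((Bombus_brevicauda,Prionailurus_major),((Pinus_giganteus,Yersinia_minor,Corvus_borealis),Cricetus_viridis,(Triticum_domesticus,(Sinapis_fluviatilis,Listeria_albus)))),((Macaca_palustris,Shigella_major),(Xenopus_minor,(Colobus_litoralis,(Peromyscus_nanus,(Drosophila_montanus,Tremarctos_viridis,Ambystoma_tricolor)))))).
That clade has exactly 17 tips — every listed taxon and nothing else — so the group is monophyletic.

Yes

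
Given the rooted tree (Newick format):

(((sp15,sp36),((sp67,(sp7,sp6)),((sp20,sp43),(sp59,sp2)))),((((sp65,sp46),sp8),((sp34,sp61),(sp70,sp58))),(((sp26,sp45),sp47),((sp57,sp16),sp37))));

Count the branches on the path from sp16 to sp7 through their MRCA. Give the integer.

The MRCA of sp16 and sp7 is the root of the tree.
From sp16 up to that node: 5 branches. From sp7 up to the same node: 5 branches. Total: 5 + 5 = 10.

10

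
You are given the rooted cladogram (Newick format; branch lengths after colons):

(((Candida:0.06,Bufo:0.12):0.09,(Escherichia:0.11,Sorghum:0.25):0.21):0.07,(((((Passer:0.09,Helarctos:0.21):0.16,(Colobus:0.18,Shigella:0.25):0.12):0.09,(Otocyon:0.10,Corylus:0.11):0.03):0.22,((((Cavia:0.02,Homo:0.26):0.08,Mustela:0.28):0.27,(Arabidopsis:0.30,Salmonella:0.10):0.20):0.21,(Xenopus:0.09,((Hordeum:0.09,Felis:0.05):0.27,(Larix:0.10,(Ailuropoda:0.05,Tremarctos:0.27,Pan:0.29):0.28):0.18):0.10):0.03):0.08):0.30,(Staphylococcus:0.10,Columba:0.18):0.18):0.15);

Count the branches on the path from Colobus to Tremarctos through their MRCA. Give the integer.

The MRCA of Colobus and Tremarctos is the node subtending ((((Passer,Helarctos),(Colobus,Shigella)),(Otocyon,Corylus)),((((Cavia,Homo),Mustela),(Arabidopsis,Salmonella)),(Xenopus,((Hordeum,Felis),(Larix,(Ailuropoda,Tremarctos,Pan)))))).
From Colobus up to that node: 4 branches. From Tremarctos up to the same node: 6 branches. Total: 4 + 6 = 10.

10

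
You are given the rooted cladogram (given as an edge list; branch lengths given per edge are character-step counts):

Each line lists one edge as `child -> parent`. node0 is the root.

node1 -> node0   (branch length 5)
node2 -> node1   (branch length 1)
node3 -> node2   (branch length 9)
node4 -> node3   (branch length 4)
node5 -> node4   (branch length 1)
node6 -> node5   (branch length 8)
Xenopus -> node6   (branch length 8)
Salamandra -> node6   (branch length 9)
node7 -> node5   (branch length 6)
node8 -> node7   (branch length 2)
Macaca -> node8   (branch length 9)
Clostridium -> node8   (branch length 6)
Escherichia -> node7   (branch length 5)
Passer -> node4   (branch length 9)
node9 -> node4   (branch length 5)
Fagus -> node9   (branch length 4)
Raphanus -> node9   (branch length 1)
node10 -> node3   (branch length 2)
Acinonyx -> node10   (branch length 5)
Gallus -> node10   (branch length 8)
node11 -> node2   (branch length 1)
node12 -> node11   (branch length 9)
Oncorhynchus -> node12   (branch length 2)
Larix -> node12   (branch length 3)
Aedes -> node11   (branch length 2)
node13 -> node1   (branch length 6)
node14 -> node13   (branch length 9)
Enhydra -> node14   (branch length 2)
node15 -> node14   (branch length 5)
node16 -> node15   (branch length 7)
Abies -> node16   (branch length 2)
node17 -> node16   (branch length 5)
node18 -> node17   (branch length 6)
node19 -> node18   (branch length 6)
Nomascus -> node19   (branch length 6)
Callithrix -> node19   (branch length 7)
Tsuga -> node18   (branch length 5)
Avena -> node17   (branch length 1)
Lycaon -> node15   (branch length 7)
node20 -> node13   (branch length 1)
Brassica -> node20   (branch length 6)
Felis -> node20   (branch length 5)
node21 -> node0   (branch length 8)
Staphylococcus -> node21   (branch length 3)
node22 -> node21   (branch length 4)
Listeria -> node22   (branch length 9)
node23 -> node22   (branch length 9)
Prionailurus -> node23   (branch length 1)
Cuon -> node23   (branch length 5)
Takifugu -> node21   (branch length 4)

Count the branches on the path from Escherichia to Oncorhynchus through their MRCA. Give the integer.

8

The MRCA of Escherichia and Oncorhynchus is the node subtending (((((Xenopus,Salamandra),((Macaca,Clostridium),Escherichia)),Passer,(Fagus,Raphanus)),(Acinonyx,Gallus)),((Oncorhynchus,Larix),Aedes)).
From Escherichia up to that node: 5 branches. From Oncorhynchus up to the same node: 3 branches. Total: 5 + 3 = 8.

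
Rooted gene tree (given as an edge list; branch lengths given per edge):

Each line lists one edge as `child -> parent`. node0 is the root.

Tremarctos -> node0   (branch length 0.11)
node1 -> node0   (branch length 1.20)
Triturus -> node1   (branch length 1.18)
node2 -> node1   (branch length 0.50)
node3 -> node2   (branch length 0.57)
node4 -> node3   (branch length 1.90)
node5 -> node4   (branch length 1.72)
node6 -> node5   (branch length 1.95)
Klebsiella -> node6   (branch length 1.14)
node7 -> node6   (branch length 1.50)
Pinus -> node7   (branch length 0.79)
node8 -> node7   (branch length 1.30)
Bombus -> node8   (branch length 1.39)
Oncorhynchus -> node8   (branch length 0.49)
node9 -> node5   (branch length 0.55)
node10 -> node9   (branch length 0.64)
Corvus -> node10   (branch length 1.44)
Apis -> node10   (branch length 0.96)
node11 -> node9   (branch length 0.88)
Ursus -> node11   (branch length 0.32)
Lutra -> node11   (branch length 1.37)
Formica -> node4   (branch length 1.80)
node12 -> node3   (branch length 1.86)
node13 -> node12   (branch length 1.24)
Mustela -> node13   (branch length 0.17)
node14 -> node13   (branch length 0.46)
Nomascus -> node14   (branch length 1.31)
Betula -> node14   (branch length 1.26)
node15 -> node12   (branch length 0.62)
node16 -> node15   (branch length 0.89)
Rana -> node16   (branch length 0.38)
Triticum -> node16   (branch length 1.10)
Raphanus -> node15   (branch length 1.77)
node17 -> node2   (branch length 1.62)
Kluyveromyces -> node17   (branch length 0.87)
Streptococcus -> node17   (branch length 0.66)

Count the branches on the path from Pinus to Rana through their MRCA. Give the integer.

9

The MRCA of Pinus and Rana is the node subtending ((((Klebsiella,(Pinus,(Bombus,Oncorhynchus))),((Corvus,Apis),(Ursus,Lutra))),Formica),((Mustela,(Nomascus,Betula)),((Rana,Triticum),Raphanus))).
From Pinus up to that node: 5 branches. From Rana up to the same node: 4 branches. Total: 5 + 4 = 9.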